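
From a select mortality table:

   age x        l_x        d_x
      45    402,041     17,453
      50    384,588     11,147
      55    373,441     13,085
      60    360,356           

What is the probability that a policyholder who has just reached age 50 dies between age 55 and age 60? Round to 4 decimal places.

0.0340

We want 5|5q50 = (l_55 − l_60)/l_50.
This is the probability of reaching 55 but not 60, conditional on being alive at 50: (l_55 − l_60) / l_50.
= (373,441 − 360,356) / 384,588 = 13,085 / 384,588 = 0.034023.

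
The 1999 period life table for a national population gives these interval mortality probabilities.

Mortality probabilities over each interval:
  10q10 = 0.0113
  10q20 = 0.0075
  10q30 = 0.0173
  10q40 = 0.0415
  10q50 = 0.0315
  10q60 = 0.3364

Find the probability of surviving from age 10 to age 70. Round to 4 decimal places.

Chaining the interval survival probabilities: (1 − 0.0113) × (1 − 0.0075) × (1 − 0.0173) × (1 − 0.0415) × (1 − 0.0315) × (1 − 0.3364).
= 0.9887 × 0.9925 × 0.9827 × 0.9585 × 0.9685 × 0.6636 = 0.594038.

0.5940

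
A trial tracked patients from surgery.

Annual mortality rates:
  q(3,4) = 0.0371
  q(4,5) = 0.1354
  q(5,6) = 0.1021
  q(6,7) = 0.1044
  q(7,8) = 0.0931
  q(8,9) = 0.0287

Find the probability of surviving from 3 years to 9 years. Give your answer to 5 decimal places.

P(survive 3→9) = (1 − 0.0371) × (1 − 0.1354) × (1 − 0.1021) × (1 − 0.1044) × (1 − 0.0931) × (1 − 0.0287).
= 0.9629 × 0.8646 × 0.8979 × 0.8956 × 0.9069 × 0.9713 = 0.589727.

0.58973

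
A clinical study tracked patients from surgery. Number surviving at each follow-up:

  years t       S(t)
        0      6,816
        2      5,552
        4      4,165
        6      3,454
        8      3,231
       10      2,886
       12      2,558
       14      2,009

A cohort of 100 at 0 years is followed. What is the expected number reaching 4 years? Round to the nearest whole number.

The relevant probability is 4,165/6,816 = 0.611062.
Expected number = 100 × 0.611062 = 61.

61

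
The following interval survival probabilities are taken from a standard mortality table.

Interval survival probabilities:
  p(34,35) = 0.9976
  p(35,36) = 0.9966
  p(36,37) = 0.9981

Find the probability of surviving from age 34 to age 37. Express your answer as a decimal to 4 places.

Survival from 34 to 37 is the product of surviving each interval: 0.9976 × 0.9966 × 0.9981.
= 0.992319.

0.9923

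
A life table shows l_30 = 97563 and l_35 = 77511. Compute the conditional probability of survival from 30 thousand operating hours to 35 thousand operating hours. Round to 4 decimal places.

0.7945

The conditional survival probability is l_35/l_30 = 77511/97563 = 0.794471.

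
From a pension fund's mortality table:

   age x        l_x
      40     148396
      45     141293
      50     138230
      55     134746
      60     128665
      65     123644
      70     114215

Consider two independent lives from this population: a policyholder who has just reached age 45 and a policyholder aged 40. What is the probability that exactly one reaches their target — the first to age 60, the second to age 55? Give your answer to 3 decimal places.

p₁ = l_60/l_45 = 128665/141293 = 0.910625; p₂ = l_55/l_40 = 134746/148396 = 0.908016.
P(exactly one) = p₁(1−p₂) + (1−p₁)p₂ = 0.083763 + 0.081154 = 0.164917.

0.165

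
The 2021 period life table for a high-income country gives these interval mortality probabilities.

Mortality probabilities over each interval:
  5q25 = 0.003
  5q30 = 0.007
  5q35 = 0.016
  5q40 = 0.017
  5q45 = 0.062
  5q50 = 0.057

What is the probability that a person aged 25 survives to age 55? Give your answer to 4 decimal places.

Chaining the interval survival probabilities: (1 − 0.003) × (1 − 0.007) × (1 − 0.016) × (1 − 0.017) × (1 − 0.062) × (1 − 0.057).
= 0.997 × 0.993 × 0.984 × 0.983 × 0.938 × 0.943 = 0.847047.

0.8470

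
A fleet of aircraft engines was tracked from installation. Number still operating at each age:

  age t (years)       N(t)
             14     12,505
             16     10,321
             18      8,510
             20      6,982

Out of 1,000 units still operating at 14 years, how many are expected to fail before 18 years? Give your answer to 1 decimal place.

The relevant probability is 1 − 8,510/12,505 = 0.319472.
Expected number = 1,000 × 0.319472 = 319.5.

319.5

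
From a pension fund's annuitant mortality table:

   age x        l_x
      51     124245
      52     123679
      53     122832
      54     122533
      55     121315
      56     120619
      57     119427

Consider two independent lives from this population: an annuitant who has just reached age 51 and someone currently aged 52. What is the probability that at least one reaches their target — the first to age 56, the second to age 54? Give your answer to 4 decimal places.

p₁ = l_56/l_51 = 120619/124245 = 0.970816; p₂ = l_54/l_52 = 122533/123679 = 0.990734.
P(at least one) = 1 − (1−p₁)(1−p₂) = 1 − 0.029184 × 0.009266 = 0.999730.

0.9997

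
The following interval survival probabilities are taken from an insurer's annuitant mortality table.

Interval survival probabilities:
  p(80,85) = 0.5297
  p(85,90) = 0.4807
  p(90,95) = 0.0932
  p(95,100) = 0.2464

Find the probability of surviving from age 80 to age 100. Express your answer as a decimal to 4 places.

P(survive 80→100) = 0.5297 × 0.4807 × 0.0932 × 0.2464.
= 0.005847.

0.0058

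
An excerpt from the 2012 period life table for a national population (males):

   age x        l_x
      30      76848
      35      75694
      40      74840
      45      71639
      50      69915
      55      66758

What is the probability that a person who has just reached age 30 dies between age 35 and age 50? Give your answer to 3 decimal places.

We want 5|15q30 = (l_35 − l_50)/l_30.
This is the probability of reaching 35 but not 50, conditional on being alive at 30: (l_35 − l_50) / l_30.
= (75694 − 69915) / 76848 = 5779 / 76848 = 0.075200.

0.075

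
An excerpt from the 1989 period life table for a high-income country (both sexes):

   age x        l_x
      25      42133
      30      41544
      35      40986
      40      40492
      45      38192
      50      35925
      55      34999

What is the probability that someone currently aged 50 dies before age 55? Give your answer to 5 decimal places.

P(die before 55 | alive at 50) = 1 − l_55/l_50 = 1 − 34999/35925 = (926)/35925 = 0.025776.

0.02578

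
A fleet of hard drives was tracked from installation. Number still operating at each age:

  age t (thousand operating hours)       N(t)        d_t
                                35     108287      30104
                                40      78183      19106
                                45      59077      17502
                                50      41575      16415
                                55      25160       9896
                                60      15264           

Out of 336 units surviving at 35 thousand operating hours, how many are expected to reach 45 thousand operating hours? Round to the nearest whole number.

The relevant probability is 59077/108287 = 0.545559.
Expected number = 336 × 0.545559 = 183.

183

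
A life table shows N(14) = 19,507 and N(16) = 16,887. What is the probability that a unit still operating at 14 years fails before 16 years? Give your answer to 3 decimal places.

0.134

P(fail before 16 | operational at 14) = 1 − N(16)/N(14) = 1 − 16,887/19,507 = (2,620)/19,507 = 0.134311.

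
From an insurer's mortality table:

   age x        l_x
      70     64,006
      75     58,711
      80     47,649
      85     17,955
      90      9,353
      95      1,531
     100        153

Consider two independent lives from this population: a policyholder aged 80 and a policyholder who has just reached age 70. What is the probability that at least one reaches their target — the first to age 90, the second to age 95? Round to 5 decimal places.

0.21551

p₁ = l_90/l_80 = 9,353/47,649 = 0.196290; p₂ = l_95/l_70 = 1,531/64,006 = 0.023920.
P(at least one) = 1 − (1−p₁)(1−p₂) = 1 − 0.803710 × 0.976080 = 0.215515.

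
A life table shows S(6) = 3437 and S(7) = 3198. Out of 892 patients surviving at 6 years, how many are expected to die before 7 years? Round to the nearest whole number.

62

The relevant probability is 1 − 3198/3437 = 0.069537.
Expected number = 892 × 0.069537 = 62.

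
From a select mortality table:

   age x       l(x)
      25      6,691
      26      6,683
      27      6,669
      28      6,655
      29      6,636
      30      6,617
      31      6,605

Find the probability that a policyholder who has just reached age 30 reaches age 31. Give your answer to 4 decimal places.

The conditional survival probability is l(31)/l(30) = 6,605/6,617 = 0.998186.

0.9982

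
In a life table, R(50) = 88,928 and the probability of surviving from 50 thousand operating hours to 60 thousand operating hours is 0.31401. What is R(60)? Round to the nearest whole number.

27924

R(60) = R(50) × p = 88,928 × 0.31401 = 27924.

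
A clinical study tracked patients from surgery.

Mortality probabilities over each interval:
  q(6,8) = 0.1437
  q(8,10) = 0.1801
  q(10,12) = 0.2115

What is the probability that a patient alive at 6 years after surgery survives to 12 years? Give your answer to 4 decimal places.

The overall survival probability is (1 − 0.1437) × (1 − 0.1801) × (1 − 0.2115).
= 0.8563 × 0.8199 × 0.7885 = 0.553590.

0.5536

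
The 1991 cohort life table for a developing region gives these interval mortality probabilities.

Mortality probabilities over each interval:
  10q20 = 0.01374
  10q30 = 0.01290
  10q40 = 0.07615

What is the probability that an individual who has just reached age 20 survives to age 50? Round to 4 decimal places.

The overall survival probability is (1 − 0.01374) × (1 − 0.01290) × (1 − 0.07615).
= 0.98626 × 0.98710 × 0.92385 = 0.899402.

0.8994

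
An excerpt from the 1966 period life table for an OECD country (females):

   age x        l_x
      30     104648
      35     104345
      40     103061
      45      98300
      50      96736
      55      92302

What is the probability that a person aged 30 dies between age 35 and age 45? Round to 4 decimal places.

0.0578

We want 5|10q30 = (l_35 − l_45)/l_30.
This is the probability of reaching 35 but not 45, conditional on being alive at 30: (l_35 − l_45) / l_30.
= (104345 − 98300) / 104648 = 6045 / 104648 = 0.057765.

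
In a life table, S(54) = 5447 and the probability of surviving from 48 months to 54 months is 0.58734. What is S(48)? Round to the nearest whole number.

S(48) = S(54) / p = 5447 / 0.58734 = 9274.

9274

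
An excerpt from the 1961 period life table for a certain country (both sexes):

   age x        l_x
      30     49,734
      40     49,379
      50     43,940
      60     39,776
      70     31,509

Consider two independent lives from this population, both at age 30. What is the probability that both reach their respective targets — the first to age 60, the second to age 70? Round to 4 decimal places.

p₁ = l_60/l_30 = 39,776/49,734 = 0.799775; p₂ = l_70/l_30 = 31,509/49,734 = 0.633550.
P(both) = p₁ × p₂ = 0.799775 × 0.633550 = 0.506697.

0.5067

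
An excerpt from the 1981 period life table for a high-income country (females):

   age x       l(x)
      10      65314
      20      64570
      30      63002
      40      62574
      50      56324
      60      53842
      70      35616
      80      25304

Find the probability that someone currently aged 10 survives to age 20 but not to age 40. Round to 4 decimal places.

This is the probability of reaching 20 but not 40, conditional on being alive at 10: (l(20) − l(40)) / l(10).
= (64570 − 62574) / 65314 = 1996 / 65314 = 0.030560.

0.0306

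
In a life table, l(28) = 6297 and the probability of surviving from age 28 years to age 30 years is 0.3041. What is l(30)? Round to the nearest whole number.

1915

l(30) = l(28) × p = 6297 × 0.3041 = 1915.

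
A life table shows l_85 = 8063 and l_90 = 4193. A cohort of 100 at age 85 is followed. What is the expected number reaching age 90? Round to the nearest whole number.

The relevant probability is 4193/8063 = 0.520030.
Expected number = 100 × 0.520030 = 52.

52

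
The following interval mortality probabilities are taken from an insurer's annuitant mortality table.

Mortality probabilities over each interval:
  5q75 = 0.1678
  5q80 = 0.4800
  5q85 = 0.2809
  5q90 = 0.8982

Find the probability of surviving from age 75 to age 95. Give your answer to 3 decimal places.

0.032

Survival from 75 to 95 is the product of surviving each interval: (1 − 0.1678) × (1 − 0.4800) × (1 − 0.2809) × (1 − 0.8982).
= 0.8322 × 0.5200 × 0.7191 × 0.1018 = 0.031679.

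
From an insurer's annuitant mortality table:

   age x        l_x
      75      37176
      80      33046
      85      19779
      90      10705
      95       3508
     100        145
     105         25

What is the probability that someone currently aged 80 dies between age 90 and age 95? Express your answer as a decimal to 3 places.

We want 10|5q80 = (l_90 − l_95)/l_80.
This is the probability of reaching 90 but not 95, conditional on being alive at 80: (l_90 − l_95) / l_80.
= (10705 − 3508) / 33046 = 7197 / 33046 = 0.217787.

0.218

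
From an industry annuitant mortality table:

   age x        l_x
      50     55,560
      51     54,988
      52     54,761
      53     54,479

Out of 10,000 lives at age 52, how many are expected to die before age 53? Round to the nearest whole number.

The relevant probability is 1 − 54,479/54,761 = 0.005150.
Expected number = 10,000 × 0.005150 = 51.

51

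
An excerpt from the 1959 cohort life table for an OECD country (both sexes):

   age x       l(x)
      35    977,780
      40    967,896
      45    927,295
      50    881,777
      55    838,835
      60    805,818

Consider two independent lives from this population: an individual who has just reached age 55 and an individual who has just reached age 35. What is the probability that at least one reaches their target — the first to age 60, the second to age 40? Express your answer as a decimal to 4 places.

0.9996

p₁ = l(60)/l(55) = 805,818/838,835 = 0.960639; p₂ = l(40)/l(35) = 967,896/977,780 = 0.989891.
P(at least one) = 1 − (1−p₁)(1−p₂) = 1 − 0.039361 × 0.010109 = 0.999602.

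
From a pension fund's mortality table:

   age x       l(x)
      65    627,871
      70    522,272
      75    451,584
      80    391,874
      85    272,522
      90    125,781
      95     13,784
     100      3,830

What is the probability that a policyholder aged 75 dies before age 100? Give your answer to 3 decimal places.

P(die before 100 | alive at 75) = 1 − l(100)/l(75) = 1 − 3,830/451,584 = (447,754)/451,584 = 0.991519.

0.992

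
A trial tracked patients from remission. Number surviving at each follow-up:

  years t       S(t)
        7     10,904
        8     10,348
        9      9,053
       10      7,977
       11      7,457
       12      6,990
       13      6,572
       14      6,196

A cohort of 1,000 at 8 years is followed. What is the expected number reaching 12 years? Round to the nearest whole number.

675

The relevant probability is 6,990/10,348 = 0.675493.
Expected number = 1,000 × 0.675493 = 675.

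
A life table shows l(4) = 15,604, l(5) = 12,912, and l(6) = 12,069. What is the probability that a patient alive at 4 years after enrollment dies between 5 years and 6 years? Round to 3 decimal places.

0.054

This is the probability of reaching 5 but not 6, conditional on being alive at 4: (l(5) − l(6)) / l(4).
= (12,912 − 12,069) / 15,604 = 843 / 15,604 = 0.054025.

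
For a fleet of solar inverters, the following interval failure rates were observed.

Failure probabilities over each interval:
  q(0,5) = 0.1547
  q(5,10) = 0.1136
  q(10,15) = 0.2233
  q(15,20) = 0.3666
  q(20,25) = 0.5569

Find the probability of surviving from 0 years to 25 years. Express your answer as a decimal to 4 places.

Chaining the interval survival probabilities: (1 − 0.1547) × (1 − 0.1136) × (1 − 0.2233) × (1 − 0.3666) × (1 − 0.5569).
= 0.8453 × 0.8864 × 0.7767 × 0.6334 × 0.4431 = 0.163333.

0.1633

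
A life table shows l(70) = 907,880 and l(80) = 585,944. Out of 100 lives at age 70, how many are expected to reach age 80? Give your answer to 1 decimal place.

The relevant probability is 585,944/907,880 = 0.645398.
Expected number = 100 × 0.645398 = 64.5.

64.5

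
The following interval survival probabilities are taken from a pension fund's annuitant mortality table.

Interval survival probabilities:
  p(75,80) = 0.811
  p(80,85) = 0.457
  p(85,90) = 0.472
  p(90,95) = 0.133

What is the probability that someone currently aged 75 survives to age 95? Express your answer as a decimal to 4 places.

P(survive 75→95) = 0.811 × 0.457 × 0.472 × 0.133.
= 0.023266.

0.0233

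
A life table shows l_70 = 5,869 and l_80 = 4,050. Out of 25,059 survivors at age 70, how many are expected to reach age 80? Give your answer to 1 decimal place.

The relevant probability is 4,050/5,869 = 0.690066.
Expected number = 25,059 × 0.690066 = 17292.4.

17292.4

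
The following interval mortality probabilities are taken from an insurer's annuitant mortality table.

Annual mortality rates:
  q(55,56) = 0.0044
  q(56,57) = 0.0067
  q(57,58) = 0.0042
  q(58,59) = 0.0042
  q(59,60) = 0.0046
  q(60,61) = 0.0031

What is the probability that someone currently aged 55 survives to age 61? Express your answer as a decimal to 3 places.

0.973

P(survive 55→61) = (1 − 0.0044) × (1 − 0.0067) × (1 − 0.0042) × (1 − 0.0042) × (1 − 0.0046) × (1 − 0.0031).
= 0.9956 × 0.9933 × 0.9958 × 0.9958 × 0.9954 × 0.9969 = 0.973103.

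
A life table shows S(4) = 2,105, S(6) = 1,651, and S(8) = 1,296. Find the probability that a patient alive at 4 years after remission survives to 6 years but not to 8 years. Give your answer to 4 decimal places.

This is the probability of reaching 6 but not 8, conditional on being alive at 4: (S(6) − S(8)) / S(4).
= (1,651 − 1,296) / 2,105 = 355 / 2,105 = 0.168646.

0.1686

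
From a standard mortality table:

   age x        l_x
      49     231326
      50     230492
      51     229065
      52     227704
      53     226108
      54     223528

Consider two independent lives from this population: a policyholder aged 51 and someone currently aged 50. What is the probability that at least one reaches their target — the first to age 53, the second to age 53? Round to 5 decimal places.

p₁ = l_53/l_51 = 226108/229065 = 0.987091; p₂ = l_53/l_50 = 226108/230492 = 0.980980.
P(at least one) = 1 − (1−p₁)(1−p₂) = 1 − 0.012909 × 0.019020 = 0.999754.

0.99975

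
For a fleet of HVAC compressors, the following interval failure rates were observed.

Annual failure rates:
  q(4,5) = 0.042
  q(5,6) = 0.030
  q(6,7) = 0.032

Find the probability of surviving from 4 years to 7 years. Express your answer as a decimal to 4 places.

The overall survival probability is (1 − 0.042) × (1 − 0.030) × (1 − 0.032).
= 0.958 × 0.970 × 0.968 = 0.899524.

0.8995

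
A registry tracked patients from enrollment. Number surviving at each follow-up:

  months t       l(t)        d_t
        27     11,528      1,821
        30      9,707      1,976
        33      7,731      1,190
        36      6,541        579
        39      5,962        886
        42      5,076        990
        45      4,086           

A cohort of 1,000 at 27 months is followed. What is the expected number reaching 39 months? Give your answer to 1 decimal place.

517.2

The relevant probability is 5,962/11,528 = 0.517176.
Expected number = 1,000 × 0.517176 = 517.2.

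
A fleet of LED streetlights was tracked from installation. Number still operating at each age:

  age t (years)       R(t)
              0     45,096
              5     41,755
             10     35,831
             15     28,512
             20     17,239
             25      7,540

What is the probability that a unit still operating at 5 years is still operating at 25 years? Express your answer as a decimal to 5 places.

0.18058

The conditional survival probability is R(25)/R(5) = 7,540/41,755 = 0.180577.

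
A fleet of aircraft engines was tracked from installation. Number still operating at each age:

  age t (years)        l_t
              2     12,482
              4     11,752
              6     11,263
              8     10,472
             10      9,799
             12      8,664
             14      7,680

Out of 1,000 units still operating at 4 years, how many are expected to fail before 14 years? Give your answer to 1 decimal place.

346.5

The relevant probability is 1 − 7,680/11,752 = 0.346494.
Expected number = 1,000 × 0.346494 = 346.5.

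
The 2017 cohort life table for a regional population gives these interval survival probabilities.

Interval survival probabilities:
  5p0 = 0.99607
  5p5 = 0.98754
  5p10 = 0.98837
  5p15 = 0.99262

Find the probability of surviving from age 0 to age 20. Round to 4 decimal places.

0.9650

Chaining the interval survival probabilities: 0.99607 × 0.98754 × 0.98837 × 0.99262.
= 0.965044.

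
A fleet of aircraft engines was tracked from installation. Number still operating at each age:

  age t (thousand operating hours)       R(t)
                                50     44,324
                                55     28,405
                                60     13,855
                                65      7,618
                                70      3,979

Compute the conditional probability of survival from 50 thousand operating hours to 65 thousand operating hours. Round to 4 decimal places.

0.1719

The conditional survival probability is R(65)/R(50) = 7,618/44,324 = 0.171871.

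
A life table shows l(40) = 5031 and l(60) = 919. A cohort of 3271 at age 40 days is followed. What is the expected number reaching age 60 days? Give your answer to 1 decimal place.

The relevant probability is 919/5031 = 0.182667.
Expected number = 3271 × 0.182667 = 597.5.

597.5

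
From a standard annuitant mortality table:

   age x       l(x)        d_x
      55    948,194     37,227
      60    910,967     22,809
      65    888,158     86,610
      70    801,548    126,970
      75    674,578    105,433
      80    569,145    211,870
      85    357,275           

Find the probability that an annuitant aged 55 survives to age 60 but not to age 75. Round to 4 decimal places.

0.2493

This is the probability of reaching 60 but not 75, conditional on being alive at 55: (l(60) − l(75)) / l(55).
= (910,967 − 674,578) / 948,194 = 236,389 / 948,194 = 0.249304.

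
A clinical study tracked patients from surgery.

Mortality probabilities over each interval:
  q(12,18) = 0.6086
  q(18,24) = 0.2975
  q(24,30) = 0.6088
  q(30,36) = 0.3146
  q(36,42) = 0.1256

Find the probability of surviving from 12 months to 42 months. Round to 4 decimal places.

0.0645

P(survive 12→42) = (1 − 0.6086) × (1 − 0.2975) × (1 − 0.6088) × (1 − 0.3146) × (1 − 0.1256).
= 0.3914 × 0.7025 × 0.3912 × 0.6854 × 0.8744 = 0.064464.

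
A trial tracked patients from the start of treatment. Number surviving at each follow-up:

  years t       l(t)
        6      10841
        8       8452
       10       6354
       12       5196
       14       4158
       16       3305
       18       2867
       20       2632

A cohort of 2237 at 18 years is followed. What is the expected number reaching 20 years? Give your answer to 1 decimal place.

2053.6

The relevant probability is 2632/2867 = 0.918033.
Expected number = 2237 × 0.918033 = 2053.6.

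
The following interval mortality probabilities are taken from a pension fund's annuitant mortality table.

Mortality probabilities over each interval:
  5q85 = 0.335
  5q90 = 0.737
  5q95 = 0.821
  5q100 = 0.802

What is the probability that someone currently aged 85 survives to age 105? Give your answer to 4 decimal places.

The overall survival probability is (1 − 0.335) × (1 − 0.737) × (1 − 0.821) × (1 − 0.802).
= 0.665 × 0.263 × 0.179 × 0.198 = 0.006199.

0.0062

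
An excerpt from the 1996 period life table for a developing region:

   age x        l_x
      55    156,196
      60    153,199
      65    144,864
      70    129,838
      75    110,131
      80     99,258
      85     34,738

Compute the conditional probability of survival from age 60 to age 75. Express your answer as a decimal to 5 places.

The conditional survival probability is l_75/l_60 = 110,131/153,199 = 0.718875.

0.71888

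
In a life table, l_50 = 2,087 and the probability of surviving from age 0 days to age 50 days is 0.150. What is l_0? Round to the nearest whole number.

13913

l_0 = l_50 / p = 2,087 / 0.150 = 13913.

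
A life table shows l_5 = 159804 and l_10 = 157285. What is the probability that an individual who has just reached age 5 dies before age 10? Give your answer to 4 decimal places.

P(die before 10 | alive at 5) = 1 − l_10/l_5 = 1 − 157285/159804 = (2519)/159804 = 0.015763.

0.0158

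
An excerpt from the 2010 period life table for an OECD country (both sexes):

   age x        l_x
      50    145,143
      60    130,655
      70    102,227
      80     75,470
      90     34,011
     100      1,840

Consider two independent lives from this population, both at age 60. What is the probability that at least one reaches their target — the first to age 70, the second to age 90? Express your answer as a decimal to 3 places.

0.839

p₁ = l_70/l_60 = 102,227/130,655 = 0.782419; p₂ = l_90/l_60 = 34,011/130,655 = 0.260312.
P(at least one) = 1 − (1−p₁)(1−p₂) = 1 − 0.217581 × 0.739688 = 0.839058.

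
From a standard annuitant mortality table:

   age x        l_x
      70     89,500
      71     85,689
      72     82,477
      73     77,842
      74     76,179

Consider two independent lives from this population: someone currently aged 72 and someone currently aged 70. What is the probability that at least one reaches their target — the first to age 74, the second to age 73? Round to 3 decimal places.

p₁ = l_74/l_72 = 76,179/82,477 = 0.923639; p₂ = l_73/l_70 = 77,842/89,500 = 0.869743.
P(at least one) = 1 − (1−p₁)(1−p₂) = 1 − 0.076361 × 0.130257 = 0.990053.

0.990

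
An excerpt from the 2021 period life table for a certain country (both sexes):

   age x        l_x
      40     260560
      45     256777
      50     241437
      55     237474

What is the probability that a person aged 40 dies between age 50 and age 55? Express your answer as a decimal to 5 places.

We want 10|5q40 = (l_50 − l_55)/l_40.
This is the probability of reaching 50 but not 55, conditional on being alive at 40: (l_50 − l_55) / l_40.
= (241437 − 237474) / 260560 = 3963 / 260560 = 0.015210.

0.01521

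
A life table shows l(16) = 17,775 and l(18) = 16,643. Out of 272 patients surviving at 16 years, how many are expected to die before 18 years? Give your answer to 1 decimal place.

The relevant probability is 1 − 16,643/17,775 = 0.063685.
Expected number = 272 × 0.063685 = 17.3.

17.3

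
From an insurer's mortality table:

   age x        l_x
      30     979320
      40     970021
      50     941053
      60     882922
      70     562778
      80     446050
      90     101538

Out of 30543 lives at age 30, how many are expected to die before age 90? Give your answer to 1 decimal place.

27376.2

The relevant probability is 1 − 101538/979320 = 0.896318.
Expected number = 30543 × 0.896318 = 27376.2.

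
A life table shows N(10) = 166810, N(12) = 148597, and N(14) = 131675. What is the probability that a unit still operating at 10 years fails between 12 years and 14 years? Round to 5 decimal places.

0.10144

This is the probability of reaching 12 but not 14, conditional on being operational at 10: (N(12) − N(14)) / N(10).
= (148597 − 131675) / 166810 = 16922 / 166810 = 0.101445.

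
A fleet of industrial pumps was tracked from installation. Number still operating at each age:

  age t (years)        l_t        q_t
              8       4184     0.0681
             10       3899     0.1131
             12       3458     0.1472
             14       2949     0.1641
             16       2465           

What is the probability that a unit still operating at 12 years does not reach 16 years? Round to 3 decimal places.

0.287

P(fail before 16 | operational at 12) = 1 − l_16/l_12 = 1 − 2465/3458 = (993)/3458 = 0.287160.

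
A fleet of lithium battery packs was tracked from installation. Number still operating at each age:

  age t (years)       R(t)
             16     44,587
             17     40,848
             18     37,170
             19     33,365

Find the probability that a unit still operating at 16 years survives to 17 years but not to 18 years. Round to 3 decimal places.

This is the probability of reaching 17 but not 18, conditional on being operational at 16: (R(17) − R(18)) / R(16).
= (40,848 − 37,170) / 44,587 = 3,678 / 44,587 = 0.082490.

0.082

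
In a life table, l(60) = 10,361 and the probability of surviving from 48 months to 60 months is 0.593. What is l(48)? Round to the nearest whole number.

l(48) = l(60) / p = 10,361 / 0.593 = 17472.

17472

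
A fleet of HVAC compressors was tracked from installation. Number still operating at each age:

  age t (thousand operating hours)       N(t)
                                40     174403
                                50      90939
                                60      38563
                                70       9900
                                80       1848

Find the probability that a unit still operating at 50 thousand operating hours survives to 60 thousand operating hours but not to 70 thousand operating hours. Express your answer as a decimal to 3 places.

0.315

This is the probability of reaching 60 but not 70, conditional on being operational at 50: (N(60) − N(70)) / N(50).
= (38563 − 9900) / 90939 = 28663 / 90939 = 0.315189.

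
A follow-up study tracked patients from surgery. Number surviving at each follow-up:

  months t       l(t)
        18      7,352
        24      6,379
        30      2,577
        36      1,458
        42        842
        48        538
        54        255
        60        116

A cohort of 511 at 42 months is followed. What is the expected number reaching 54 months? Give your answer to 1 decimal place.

The relevant probability is 255/842 = 0.302850.
Expected number = 511 × 0.302850 = 154.8.

154.8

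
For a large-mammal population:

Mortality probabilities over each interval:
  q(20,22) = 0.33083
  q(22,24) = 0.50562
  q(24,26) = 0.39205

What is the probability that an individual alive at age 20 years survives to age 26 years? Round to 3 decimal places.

0.201

Survival from 20 to 26 is the product of surviving each interval: (1 − 0.33083) × (1 − 0.50562) × (1 − 0.39205).
= 0.66917 × 0.49438 × 0.60795 = 0.201125.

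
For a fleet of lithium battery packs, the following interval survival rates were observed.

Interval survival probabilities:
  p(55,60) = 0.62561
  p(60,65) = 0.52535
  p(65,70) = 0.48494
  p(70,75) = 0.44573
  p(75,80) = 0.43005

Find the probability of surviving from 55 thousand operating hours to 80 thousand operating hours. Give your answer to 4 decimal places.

The overall survival probability is 0.62561 × 0.52535 × 0.48494 × 0.44573 × 0.43005.
= 0.030551.

0.0306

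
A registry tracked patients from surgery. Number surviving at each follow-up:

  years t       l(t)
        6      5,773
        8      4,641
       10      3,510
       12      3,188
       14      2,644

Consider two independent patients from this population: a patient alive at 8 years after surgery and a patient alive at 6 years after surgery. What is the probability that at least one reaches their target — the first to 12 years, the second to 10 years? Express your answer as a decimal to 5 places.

p₁ = l(12)/l(8) = 3,188/4,641 = 0.686921; p₂ = l(10)/l(6) = 3,510/5,773 = 0.608003.
P(at least one) = 1 − (1−p₁)(1−p₂) = 1 − 0.313079 × 0.391997 = 0.877274.

0.87727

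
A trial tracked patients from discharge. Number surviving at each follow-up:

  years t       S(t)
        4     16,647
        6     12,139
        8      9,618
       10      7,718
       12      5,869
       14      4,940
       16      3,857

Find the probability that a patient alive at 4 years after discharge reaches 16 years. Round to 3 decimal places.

The conditional survival probability is S(16)/S(4) = 3,857/16,647 = 0.231693.

0.232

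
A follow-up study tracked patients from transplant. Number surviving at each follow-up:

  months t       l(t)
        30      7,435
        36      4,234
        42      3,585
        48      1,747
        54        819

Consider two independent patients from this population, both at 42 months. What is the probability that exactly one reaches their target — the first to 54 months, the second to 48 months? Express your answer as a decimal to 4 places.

p₁ = l(54)/l(42) = 819/3,585 = 0.228452; p₂ = l(48)/l(42) = 1,747/3,585 = 0.487308.
P(exactly one) = p₁(1−p₂) + (1−p₁)p₂ = 0.117126 + 0.375982 = 0.493107.

0.4931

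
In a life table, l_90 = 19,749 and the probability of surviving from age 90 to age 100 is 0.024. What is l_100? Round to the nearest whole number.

l_100 = l_90 × p = 19,749 × 0.024 = 474.

474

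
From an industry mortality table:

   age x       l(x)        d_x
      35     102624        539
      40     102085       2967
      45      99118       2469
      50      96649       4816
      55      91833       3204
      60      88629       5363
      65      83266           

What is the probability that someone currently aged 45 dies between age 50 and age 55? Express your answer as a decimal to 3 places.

0.049

This is the probability of reaching 50 but not 55, conditional on being alive at 45: (l(50) − l(55)) / l(45).
= (96649 − 91833) / 99118 = 4816 / 99118 = 0.048589.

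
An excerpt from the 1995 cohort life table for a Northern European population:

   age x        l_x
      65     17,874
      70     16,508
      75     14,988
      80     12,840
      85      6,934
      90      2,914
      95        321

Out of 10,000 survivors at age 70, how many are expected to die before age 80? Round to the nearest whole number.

2222

The relevant probability is 1 − 12,840/16,508 = 0.222195.
Expected number = 10,000 × 0.222195 = 2222.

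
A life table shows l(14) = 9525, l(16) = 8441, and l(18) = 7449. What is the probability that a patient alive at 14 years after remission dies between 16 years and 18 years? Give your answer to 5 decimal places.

0.10415

This is the probability of reaching 16 but not 18, conditional on being alive at 14: (l(16) − l(18)) / l(14).
= (8441 − 7449) / 9525 = 992 / 9525 = 0.104147.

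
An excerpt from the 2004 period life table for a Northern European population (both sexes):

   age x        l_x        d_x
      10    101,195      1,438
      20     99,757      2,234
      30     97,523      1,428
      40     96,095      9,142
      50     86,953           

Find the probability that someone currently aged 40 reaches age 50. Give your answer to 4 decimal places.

0.9049

The conditional survival probability is l_50/l_40 = 86,953/96,095 = 0.904865.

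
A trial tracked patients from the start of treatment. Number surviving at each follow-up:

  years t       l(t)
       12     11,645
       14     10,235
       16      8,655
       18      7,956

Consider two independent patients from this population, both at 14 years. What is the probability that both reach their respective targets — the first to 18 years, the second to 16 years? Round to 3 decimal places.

p₁ = l(18)/l(14) = 7,956/10,235 = 0.777333; p₂ = l(16)/l(14) = 8,655/10,235 = 0.845628.
P(both) = p₁ × p₂ = 0.777333 × 0.845628 = 0.657335.

0.657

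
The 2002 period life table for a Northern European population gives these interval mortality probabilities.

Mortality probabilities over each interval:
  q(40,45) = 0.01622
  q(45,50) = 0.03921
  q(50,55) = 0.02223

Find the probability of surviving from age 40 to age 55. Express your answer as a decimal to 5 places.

0.92419

Survival from 40 to 55 is the product of surviving each interval: (1 − 0.01622) × (1 − 0.03921) × (1 − 0.02223).
= 0.98378 × 0.96079 × 0.97777 = 0.924194.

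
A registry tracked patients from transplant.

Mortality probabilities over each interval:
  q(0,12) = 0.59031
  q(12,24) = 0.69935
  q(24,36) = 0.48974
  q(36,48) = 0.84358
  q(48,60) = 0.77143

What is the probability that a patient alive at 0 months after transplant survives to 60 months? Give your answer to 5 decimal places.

The overall survival probability is (1 − 0.59031) × (1 − 0.69935) × (1 − 0.48974) × (1 − 0.84358) × (1 − 0.77143).
= 0.40969 × 0.30065 × 0.51026 × 0.15642 × 0.22857 = 0.002247.

0.00225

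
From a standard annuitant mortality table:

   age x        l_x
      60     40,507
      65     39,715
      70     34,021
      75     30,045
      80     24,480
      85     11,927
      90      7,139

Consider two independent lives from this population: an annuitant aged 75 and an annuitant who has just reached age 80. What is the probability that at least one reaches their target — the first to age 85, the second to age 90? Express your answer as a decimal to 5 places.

p₁ = l_85/l_75 = 11,927/30,045 = 0.396971; p₂ = l_90/l_80 = 7,139/24,480 = 0.291626.
P(at least one) = 1 − (1−p₁)(1−p₂) = 1 − 0.603029 × 0.708374 = 0.572830.

0.57283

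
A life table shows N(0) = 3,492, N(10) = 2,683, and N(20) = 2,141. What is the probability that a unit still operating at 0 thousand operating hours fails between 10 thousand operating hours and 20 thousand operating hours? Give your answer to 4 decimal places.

This is the probability of reaching 10 but not 20, conditional on being operational at 0: (N(10) − N(20)) / N(0).
= (2,683 − 2,141) / 3,492 = 542 / 3,492 = 0.155212.

0.1552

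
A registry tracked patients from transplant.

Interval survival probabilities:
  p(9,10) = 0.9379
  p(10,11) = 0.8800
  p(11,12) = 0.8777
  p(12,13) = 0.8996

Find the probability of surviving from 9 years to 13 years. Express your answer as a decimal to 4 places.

P(survive 9→13) = 0.9379 × 0.8800 × 0.8777 × 0.8996.
= 0.651681.

0.6517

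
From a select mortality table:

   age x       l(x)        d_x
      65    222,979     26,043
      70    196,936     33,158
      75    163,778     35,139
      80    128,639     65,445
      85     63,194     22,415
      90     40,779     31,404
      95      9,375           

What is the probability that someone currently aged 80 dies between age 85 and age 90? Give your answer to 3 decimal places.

0.174

This is the probability of reaching 85 but not 90, conditional on being alive at 80: (l(85) − l(90)) / l(80).
= (63,194 − 40,779) / 128,639 = 22,415 / 128,639 = 0.174247.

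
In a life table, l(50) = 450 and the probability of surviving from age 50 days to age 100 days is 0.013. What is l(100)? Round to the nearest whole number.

6

l(100) = l(50) × p = 450 × 0.013 = 6.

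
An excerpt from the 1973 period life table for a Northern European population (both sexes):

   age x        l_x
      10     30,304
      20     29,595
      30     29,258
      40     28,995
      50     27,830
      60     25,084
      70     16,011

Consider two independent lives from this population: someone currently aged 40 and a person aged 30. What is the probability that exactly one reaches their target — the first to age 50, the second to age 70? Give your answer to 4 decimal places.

p₁ = l_50/l_40 = 27,830/28,995 = 0.959821; p₂ = l_70/l_30 = 16,011/29,258 = 0.547235.
P(exactly one) = p₁(1−p₂) + (1−p₁)p₂ = 0.434573 + 0.021987 = 0.456561.

0.4566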